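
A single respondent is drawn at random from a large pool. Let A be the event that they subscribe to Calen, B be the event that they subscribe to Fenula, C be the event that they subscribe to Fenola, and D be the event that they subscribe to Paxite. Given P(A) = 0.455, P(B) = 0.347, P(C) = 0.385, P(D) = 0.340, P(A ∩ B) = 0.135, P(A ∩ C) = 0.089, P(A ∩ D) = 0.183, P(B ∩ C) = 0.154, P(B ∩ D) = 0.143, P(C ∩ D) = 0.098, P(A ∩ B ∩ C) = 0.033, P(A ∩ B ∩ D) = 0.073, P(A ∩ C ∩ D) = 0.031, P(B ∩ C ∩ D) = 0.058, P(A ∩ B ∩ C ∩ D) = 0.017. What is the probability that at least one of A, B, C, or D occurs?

0.903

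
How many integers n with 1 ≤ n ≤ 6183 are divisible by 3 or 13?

2061 + 475 − 158 = 2378

2378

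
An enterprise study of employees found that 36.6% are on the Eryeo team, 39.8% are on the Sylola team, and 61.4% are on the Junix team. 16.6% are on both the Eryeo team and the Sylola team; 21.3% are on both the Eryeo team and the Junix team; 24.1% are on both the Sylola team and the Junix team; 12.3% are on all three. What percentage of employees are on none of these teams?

Apply inclusion-exclusion:
P(union) = 36.6 + 39.8 + 61.4 − 16.6 − 21.3 − 24.1 + 12.3 = 88.1%
P(none) = 100% − 88.1% = 11.9%

11.9%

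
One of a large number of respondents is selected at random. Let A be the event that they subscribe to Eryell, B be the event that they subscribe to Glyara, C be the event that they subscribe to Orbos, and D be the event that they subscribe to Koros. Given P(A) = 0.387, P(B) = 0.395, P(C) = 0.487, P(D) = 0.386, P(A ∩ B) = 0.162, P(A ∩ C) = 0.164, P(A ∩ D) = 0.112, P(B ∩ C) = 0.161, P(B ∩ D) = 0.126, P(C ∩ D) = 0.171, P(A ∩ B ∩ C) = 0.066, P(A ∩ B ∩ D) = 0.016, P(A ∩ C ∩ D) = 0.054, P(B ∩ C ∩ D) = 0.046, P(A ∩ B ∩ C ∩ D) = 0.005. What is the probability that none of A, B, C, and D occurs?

0.064

P(A ∪ B ∪ C ∪ D) = 0.387 + 0.395 + 0.487 + 0.386 − 0.162 − 0.164 − 0.112 − 0.161 − 0.126 − 0.171 + 0.066 + 0.016 + 0.054 + 0.046 − 0.005 = 0.936
P(none) = 1 − 0.936 = 0.064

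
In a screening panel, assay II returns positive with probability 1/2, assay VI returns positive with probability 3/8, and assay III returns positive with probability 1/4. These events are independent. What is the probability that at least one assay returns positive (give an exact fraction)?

49/64

P(none) = (1 − 1/2) × (1 − 3/8) × (1 − 1/4) = 1/2 × 5/8 × 3/4 = 15/64
P(at least one) = 1 − 15/64 = 49/64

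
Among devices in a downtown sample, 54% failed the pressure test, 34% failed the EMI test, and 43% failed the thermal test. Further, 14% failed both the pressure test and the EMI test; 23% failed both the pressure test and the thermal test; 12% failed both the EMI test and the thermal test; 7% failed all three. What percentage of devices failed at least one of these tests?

By inclusion-exclusion,
P(at least one) = 54 + 34 + 43 − 14 − 23 − 12 + 7 = 89%

89%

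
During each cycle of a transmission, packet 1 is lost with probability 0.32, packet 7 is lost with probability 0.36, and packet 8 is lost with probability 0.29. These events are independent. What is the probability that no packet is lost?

0.308992

P(none) = (1 − 0.32) × (1 − 0.36) × (1 − 0.29) = 0.68 × 0.64 × 0.71 = 0.308992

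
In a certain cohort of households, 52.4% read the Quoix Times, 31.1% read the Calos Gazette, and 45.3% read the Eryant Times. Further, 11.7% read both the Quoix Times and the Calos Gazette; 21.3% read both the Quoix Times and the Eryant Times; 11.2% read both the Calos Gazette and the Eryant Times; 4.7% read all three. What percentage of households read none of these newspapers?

10.7%

Using inclusion–exclusion:
P(at least one) = 52.4 + 31.1 + 45.3 − 11.7 − 21.3 − 11.2 + 4.7 = 89.3%
P(none) = 100% − 89.3% = 10.7%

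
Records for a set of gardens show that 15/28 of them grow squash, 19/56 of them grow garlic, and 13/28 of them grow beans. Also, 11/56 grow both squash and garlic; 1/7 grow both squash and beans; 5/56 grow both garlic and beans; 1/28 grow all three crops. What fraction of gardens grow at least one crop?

Apply inclusion-exclusion:
P(at least one) = 15/28 + 19/56 + 13/28 − 11/56 − 1/7 − 5/56 + 1/28 = 53/56

53/56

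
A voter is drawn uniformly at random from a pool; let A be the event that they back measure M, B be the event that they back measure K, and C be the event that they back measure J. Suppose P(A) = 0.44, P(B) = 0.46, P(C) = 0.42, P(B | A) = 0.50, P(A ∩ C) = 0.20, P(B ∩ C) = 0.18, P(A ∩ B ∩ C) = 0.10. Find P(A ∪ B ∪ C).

0.82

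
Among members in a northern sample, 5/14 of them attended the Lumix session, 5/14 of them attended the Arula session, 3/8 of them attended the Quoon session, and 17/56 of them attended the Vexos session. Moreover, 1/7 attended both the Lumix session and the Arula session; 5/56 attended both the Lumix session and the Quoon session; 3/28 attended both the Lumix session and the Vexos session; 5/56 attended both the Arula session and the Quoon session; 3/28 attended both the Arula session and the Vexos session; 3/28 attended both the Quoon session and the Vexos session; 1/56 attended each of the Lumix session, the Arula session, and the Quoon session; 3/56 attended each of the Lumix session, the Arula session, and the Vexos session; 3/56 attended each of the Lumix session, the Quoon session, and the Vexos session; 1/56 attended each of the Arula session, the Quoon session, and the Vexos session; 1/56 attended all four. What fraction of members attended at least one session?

By inclusion–exclusion:
P(≥1) = 5/14 + 5/14 + 3/8 + 17/56 − 1/7 − 5/56 − 3/28 − 5/56 − 3/28 − 3/28 + 1/56 + 3/56 + 3/56 + 1/56 − 1/56 = 7/8

7/8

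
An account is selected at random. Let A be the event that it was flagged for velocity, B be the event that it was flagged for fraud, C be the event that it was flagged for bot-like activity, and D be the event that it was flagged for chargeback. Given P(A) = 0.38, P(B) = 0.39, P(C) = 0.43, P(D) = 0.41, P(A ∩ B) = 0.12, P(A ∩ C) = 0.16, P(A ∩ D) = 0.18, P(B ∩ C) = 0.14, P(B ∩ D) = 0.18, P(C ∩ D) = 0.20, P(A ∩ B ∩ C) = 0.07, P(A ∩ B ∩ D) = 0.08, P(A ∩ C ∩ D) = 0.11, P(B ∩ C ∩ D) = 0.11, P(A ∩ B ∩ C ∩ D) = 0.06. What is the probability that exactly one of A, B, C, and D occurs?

Using the inclusion–exclusion count for exactly one event:
P(exactly one) = 0.38 + 0.39 + 0.43 + 0.41 − 2·0.12 − 2·0.16 − 2·0.18 − 2·0.14 − 2·0.18 − 2·0.20 + 3·0.07 + 3·0.08 + 3·0.11 + 3·0.11 − 4·0.06 = 0.52

0.52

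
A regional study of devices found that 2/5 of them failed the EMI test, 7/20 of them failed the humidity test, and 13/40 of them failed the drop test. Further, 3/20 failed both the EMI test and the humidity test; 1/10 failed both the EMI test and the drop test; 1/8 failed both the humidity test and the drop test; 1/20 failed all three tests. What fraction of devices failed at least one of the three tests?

3/4

P(union) = 2/5 + 7/20 + 13/40 − 3/20 − 1/10 − 1/8 + 1/20 = 3/4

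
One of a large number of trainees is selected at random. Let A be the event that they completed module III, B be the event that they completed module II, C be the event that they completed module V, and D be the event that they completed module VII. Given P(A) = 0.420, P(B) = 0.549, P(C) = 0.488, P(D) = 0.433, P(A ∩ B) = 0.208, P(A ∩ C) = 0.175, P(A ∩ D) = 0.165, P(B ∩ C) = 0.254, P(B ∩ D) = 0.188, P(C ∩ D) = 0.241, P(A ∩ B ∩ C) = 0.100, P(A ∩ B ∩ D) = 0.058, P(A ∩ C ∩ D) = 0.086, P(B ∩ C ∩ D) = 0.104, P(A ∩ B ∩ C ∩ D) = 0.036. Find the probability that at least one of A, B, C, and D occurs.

0.971

P(A ∪ B ∪ C ∪ D) = 0.420 + 0.549 + 0.488 + 0.433 − 0.208 − 0.175 − 0.165 − 0.254 − 0.188 − 0.241 + 0.100 + 0.058 + 0.086 + 0.104 − 0.036 = 0.971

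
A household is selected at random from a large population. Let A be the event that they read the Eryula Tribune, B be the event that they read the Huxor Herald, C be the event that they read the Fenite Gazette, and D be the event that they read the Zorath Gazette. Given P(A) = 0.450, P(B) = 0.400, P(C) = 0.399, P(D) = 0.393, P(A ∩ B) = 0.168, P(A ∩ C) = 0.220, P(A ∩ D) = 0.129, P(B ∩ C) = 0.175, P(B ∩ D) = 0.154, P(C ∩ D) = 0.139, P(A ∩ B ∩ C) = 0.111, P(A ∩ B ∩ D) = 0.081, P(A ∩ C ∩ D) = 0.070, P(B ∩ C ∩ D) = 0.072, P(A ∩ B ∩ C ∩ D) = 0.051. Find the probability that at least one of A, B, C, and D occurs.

Apply inclusion-exclusion:
P(A ∪ B ∪ C ∪ D) = 0.450 + 0.400 + 0.399 + 0.393 − 0.168 − 0.220 − 0.129 − 0.175 − 0.154 − 0.139 + 0.111 + 0.081 + 0.070 + 0.072 − 0.051 = 0.940

0.940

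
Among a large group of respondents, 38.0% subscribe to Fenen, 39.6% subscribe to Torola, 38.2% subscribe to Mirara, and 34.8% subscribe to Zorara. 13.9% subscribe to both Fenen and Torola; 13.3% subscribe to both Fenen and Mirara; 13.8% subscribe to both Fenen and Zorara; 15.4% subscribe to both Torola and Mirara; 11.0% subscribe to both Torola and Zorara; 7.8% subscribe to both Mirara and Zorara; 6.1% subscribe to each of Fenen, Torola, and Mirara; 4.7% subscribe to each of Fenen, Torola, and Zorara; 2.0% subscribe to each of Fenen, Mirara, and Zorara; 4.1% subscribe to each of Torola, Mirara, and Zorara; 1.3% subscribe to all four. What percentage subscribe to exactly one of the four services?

45.7%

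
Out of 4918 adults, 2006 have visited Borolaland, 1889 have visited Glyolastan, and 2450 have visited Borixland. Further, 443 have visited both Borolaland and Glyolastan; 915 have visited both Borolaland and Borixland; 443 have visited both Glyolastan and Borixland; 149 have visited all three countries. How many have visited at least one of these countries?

Apply inclusion-exclusion:
N(≥1) = 2006 + 1889 + 2450 − 443 − 915 − 443 + 149 = 4693

4693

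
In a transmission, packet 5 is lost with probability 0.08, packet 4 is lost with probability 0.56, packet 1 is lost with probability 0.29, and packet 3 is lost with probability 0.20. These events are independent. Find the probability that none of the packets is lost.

0.2299264

P(none) = (1 − 0.08) × (1 − 0.56) × (1 − 0.29) × (1 − 0.20) = 0.92 × 0.44 × 0.71 × 0.80 = 0.2299264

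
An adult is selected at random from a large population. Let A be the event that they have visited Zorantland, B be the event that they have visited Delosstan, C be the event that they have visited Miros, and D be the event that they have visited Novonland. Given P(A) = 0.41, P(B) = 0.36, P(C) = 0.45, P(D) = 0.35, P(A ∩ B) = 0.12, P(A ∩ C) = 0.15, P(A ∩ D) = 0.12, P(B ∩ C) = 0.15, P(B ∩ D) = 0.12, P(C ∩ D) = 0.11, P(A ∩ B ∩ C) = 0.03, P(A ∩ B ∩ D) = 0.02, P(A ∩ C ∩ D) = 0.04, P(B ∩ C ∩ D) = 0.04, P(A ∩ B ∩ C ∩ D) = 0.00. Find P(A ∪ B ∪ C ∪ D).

0.93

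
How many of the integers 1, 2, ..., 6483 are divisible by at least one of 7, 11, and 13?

Inclusion–exclusion gives
floor(6483/7) + floor(6483/11) + floor(6483/13) − floor(6483/77) − floor(6483/91) − floor(6483/143) + floor(6483/1001) = 926 + 589 + 498 − 84 − 71 − 45 + 6 = 1819

1819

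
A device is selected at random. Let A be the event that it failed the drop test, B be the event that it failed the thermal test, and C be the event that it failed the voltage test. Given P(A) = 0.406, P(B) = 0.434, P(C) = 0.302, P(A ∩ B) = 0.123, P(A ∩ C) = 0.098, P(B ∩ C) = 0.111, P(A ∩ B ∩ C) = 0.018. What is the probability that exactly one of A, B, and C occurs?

Using the inclusion–exclusion count for exactly one event:
P(exactly one) = 0.406 + 0.434 + 0.302 − 2·0.123 − 2·0.098 − 2·0.111 + 3·0.018 = 0.532

0.532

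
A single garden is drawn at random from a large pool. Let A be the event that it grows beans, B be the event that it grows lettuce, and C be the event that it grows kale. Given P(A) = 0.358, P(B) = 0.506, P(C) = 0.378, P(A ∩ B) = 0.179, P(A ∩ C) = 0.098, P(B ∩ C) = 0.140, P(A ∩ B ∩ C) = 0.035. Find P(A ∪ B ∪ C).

0.860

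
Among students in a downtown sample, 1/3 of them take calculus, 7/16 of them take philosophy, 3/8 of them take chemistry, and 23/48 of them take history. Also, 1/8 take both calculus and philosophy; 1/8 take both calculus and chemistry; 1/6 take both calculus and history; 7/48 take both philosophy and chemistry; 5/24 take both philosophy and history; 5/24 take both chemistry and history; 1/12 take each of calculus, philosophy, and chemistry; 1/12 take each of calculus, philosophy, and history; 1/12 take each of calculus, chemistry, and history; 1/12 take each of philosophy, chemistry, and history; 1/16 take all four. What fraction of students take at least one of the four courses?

11/12

Apply inclusion-exclusion:
P(≥1) = 1/3 + 7/16 + 3/8 + 23/48 − 1/8 − 1/8 − 1/6 − 7/48 − 5/24 − 5/24 + 1/12 + 1/12 + 1/12 + 1/12 − 1/16 = 11/12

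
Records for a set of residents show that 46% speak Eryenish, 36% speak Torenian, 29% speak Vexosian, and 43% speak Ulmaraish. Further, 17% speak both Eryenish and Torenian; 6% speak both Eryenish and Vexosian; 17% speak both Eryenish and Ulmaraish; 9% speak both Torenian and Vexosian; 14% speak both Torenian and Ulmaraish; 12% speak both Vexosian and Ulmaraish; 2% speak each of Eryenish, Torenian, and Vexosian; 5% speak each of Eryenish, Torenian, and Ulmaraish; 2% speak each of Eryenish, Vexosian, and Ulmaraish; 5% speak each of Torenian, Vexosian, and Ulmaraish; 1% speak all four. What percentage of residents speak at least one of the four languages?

92%

P(≥1) = 46 + 36 + 29 + 43 − 17 − 6 − 17 − 9 − 14 − 12 + 2 + 5 + 2 + 5 − 1 = 92%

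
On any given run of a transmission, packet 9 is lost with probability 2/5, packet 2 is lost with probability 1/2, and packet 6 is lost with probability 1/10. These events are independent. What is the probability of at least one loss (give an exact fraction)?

Since the events are independent, P(none) is the product of the individual non-occurrence probabilities.
P(none) = (1 − 2/5) × (1 − 1/2) × (1 − 1/10) = 3/5 × 1/2 × 9/10 = 27/100
P(at least one) = 1 − 27/100 = 73/100

73/100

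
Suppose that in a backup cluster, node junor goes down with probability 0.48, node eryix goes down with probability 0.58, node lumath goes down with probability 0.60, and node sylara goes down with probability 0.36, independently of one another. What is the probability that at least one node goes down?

P(none) = (1 − 0.48) × (1 − 0.58) × (1 − 0.60) × (1 − 0.36) = 0.52 × 0.42 × 0.40 × 0.64 = 0.0559104
P(at least one) = 1 − 0.0559104 = 0.9440896

0.9440896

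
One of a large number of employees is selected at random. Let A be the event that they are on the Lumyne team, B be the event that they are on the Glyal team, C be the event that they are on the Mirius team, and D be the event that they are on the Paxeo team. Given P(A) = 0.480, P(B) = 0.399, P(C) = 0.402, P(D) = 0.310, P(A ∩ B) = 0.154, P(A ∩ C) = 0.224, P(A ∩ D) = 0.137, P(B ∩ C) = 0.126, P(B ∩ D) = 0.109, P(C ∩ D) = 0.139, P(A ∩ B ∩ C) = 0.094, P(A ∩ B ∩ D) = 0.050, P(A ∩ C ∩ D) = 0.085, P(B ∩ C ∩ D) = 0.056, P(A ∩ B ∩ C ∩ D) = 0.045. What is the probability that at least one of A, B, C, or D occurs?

Apply inclusion-exclusion:
P(A ∪ B ∪ C ∪ D) = 0.480 + 0.399 + 0.402 + 0.310 − 0.154 − 0.224 − 0.137 − 0.126 − 0.109 − 0.139 + 0.094 + 0.050 + 0.085 + 0.056 − 0.045 = 0.942

0.942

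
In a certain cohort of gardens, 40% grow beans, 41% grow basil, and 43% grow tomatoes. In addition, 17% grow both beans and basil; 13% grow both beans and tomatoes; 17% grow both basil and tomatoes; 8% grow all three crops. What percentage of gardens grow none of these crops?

15%

Using inclusion–exclusion:
P(at least one) = 40 + 41 + 43 − 17 − 13 − 17 + 8 = 85%
P(none) = 100% − 85% = 15%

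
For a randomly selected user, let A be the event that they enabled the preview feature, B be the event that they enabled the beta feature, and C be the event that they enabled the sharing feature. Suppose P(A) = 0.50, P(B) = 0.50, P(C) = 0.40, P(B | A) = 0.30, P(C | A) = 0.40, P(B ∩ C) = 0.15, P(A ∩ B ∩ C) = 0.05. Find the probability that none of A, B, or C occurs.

P(A ∩ B) = P(A)·P(B|A) = 0.50 × 0.30 = 0.15
P(A ∩ C) = P(A)·P(C|A) = 0.50 × 0.40 = 0.20
Using inclusion–exclusion:
P(A ∪ B ∪ C) = 0.50 + 0.50 + 0.40 − 0.15 − 0.20 − 0.15 + 0.05 = 0.95
P(none) = 1 − 0.95 = 0.05

0.05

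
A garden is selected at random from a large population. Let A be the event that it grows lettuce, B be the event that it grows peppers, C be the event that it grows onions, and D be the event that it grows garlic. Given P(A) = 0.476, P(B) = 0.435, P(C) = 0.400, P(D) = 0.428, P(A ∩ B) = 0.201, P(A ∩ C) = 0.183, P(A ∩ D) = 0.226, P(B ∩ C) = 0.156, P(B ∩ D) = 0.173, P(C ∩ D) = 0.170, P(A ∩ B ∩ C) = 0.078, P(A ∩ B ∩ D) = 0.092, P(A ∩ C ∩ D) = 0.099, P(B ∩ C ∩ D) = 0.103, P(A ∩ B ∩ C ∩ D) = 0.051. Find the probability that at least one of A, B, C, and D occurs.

P(A ∪ B ∪ C ∪ D) = 0.476 + 0.435 + 0.400 + 0.428 − 0.201 − 0.183 − 0.226 − 0.156 − 0.173 − 0.170 + 0.078 + 0.092 + 0.099 + 0.103 − 0.051 = 0.951

0.951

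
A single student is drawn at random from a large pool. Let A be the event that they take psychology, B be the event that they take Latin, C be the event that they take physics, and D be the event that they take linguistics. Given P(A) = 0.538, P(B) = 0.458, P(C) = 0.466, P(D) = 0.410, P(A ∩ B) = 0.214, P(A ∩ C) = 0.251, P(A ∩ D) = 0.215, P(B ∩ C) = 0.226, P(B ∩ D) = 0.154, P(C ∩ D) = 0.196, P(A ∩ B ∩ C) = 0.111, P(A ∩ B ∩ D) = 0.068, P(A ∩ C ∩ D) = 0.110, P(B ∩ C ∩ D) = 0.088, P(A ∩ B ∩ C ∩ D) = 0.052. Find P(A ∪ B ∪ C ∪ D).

0.941

Using inclusion–exclusion:
P(A ∪ B ∪ C ∪ D) = 0.538 + 0.458 + 0.466 + 0.410 − 0.214 − 0.251 − 0.215 − 0.226 − 0.154 − 0.196 + 0.111 + 0.068 + 0.110 + 0.088 − 0.052 = 0.941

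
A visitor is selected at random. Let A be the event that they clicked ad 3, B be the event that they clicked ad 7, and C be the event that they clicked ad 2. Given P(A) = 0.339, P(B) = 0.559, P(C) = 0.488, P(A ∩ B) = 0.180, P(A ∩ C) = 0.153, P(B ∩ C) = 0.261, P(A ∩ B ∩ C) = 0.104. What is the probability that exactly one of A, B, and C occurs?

0.510

P(exactly one) = 0.339 + 0.559 + 0.488 − 2·0.180 − 2·0.153 − 2·0.261 + 3·0.104 = 0.510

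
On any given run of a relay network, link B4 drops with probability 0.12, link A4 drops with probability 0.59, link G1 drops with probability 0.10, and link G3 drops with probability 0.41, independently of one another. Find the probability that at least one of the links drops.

0.8084152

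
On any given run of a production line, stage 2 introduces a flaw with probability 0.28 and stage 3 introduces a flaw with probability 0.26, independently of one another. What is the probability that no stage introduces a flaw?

0.5328

Independence gives P(none) = ∏(1 − pᵢ).
P(none) = (1 − 0.28) × (1 − 0.26) = 0.72 × 0.74 = 0.5328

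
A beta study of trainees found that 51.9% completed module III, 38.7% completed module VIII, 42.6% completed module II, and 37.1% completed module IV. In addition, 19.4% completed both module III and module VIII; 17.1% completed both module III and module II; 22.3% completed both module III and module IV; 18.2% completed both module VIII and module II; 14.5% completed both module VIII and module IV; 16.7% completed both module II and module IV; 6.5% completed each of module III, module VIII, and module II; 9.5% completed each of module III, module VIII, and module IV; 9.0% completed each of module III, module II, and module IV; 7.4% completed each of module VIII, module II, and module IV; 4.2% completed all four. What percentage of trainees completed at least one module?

90.3%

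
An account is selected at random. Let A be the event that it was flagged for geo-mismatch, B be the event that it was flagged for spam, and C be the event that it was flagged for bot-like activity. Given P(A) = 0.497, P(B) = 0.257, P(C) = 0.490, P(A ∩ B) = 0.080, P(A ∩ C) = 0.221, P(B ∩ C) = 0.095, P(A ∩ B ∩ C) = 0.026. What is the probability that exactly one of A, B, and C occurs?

P(exactly one) = 0.497 + 0.257 + 0.490 − 2·0.080 − 2·0.221 − 2·0.095 + 3·0.026 = 0.530

0.530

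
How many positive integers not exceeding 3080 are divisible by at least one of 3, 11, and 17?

1323

floor(3080/3) + floor(3080/11) + floor(3080/17) − floor(3080/33) − floor(3080/51) − floor(3080/187) + floor(3080/561) = 1026 + 280 + 181 − 93 − 60 − 16 + 5 = 1323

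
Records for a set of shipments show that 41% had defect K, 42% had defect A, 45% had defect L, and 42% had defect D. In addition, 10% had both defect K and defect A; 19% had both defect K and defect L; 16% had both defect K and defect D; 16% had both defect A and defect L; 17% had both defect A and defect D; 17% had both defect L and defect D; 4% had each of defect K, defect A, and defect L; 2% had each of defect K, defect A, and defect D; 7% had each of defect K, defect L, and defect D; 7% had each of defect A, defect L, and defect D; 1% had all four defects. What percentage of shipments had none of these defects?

6%

P(union) = 41 + 42 + 45 + 42 − 10 − 19 − 16 − 16 − 17 − 17 + 4 + 2 + 7 + 7 − 1 = 94%
P(none) = 100% − 94% = 6%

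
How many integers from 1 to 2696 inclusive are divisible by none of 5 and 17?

floor(2696/5) + floor(2696/17) − floor(2696/85) = 539 + 158 − 31 = 666
2696 − 666 = 2030

2030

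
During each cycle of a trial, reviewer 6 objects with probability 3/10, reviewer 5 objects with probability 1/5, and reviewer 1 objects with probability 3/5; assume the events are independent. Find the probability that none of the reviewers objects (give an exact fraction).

P(none) = (1 − 3/10) × (1 − 1/5) × (1 − 3/5) = 7/10 × 4/5 × 2/5 = 28/125

28/125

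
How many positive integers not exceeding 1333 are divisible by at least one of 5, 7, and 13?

⌊1333/5⌋ + ⌊1333/7⌋ + ⌊1333/13⌋ − ⌊1333/35⌋ − ⌊1333/65⌋ − ⌊1333/91⌋ + ⌊1333/455⌋ = 266 + 190 + 102 − 38 − 20 − 14 + 2 = 488

488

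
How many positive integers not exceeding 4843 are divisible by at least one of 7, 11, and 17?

1291

By inclusion-exclusion,
691 + 440 + 284 − 62 − 40 − 25 + 3 = 1291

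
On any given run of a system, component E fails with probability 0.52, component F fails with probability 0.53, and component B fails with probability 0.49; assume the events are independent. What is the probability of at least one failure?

0.884944

P(none) = (1 − 0.52) × (1 − 0.53) × (1 − 0.49) = 0.48 × 0.47 × 0.51 = 0.115056
P(at least one) = 1 − 0.115056 = 0.884944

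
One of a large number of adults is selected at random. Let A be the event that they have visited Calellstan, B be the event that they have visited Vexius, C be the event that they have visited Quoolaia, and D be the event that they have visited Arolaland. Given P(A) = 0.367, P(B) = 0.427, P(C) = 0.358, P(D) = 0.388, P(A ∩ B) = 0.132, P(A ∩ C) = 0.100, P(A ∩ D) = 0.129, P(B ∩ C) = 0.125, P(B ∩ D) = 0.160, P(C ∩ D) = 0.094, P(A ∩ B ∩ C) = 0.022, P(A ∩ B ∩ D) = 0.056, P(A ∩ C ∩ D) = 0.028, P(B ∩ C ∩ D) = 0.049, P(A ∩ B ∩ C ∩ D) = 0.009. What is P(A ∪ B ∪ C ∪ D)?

0.946

P(A ∪ B ∪ C ∪ D) = 0.367 + 0.427 + 0.358 + 0.388 − 0.132 − 0.100 − 0.129 − 0.125 − 0.160 − 0.094 + 0.022 + 0.056 + 0.028 + 0.049 − 0.009 = 0.946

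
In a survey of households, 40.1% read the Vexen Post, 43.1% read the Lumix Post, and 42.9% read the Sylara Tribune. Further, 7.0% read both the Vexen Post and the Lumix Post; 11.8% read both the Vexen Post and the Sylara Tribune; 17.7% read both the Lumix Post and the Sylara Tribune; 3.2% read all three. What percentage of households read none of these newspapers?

P(union) = 40.1 + 43.1 + 42.9 − 7.0 − 11.8 − 17.7 + 3.2 = 92.8%
P(none) = 100% − 92.8% = 7.2%

7.2%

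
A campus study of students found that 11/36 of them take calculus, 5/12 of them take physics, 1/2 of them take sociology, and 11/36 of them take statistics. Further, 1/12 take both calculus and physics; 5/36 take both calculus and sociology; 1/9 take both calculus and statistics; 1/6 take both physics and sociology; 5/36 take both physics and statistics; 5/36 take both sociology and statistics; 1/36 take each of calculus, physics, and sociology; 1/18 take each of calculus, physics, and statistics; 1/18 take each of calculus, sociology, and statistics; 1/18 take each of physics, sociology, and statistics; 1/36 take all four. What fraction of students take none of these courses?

1/12

P(≥1) = 11/36 + 5/12 + 1/2 + 11/36 − 1/12 − 5/36 − 1/9 − 1/6 − 5/36 − 5/36 + 1/36 + 1/18 + 1/18 + 1/18 − 1/36 = 11/12
P(none) = 1 − 11/12 = 1/12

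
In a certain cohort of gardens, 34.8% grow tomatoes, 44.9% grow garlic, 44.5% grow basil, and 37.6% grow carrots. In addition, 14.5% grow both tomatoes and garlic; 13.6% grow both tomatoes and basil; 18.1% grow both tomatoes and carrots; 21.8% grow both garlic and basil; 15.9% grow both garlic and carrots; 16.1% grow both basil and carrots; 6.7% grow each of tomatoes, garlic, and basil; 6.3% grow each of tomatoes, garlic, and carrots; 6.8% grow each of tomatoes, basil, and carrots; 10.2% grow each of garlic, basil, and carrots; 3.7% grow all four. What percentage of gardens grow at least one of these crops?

88.1%

Inclusion–exclusion gives
P(at least one) = 34.8 + 44.9 + 44.5 + 37.6 − 14.5 − 13.6 − 18.1 − 21.8 − 15.9 − 16.1 + 6.7 + 6.3 + 6.8 + 10.2 − 3.7 = 88.1%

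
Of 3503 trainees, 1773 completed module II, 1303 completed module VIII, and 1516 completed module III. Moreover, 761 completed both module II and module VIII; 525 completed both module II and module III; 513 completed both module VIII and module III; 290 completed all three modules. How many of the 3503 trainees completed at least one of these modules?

3083

By inclusion-exclusion,
|union| = 1773 + 1303 + 1516 − 761 − 525 − 513 + 290 = 3083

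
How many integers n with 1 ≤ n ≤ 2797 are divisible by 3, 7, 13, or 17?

Using inclusion–exclusion:
⌊2797/3⌋ + ⌊2797/7⌋ + ⌊2797/13⌋ + ⌊2797/17⌋ − ⌊2797/21⌋ − ⌊2797/39⌋ − ⌊2797/51⌋ − ⌊2797/91⌋ − ⌊2797/119⌋ − ⌊2797/221⌋ + ⌊2797/273⌋ + ⌊2797/357⌋ + ⌊2797/663⌋ + ⌊2797/1547⌋ − ⌊2797/4641⌋ = 932 + 399 + 215 + 164 − 133 − 71 − 54 − 30 − 23 − 12 + 10 + 7 + 4 + 1 − 0 = 1409

1409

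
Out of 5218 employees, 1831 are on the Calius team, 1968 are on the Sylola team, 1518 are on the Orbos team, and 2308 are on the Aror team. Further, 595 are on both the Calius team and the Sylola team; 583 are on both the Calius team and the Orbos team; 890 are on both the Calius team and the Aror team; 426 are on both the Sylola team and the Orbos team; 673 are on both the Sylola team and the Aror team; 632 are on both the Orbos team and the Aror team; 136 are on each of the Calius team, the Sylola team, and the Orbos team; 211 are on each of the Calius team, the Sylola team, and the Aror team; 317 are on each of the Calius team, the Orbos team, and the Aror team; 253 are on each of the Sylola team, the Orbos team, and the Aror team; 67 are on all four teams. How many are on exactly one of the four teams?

|exactly one| = 1831 + 1968 + 1518 + 2308 − 2·595 − 2·583 − 2·890 − 2·426 − 2·673 − 2·632 + 3·136 + 3·211 + 3·317 + 3·253 − 4·67 = 2510

2510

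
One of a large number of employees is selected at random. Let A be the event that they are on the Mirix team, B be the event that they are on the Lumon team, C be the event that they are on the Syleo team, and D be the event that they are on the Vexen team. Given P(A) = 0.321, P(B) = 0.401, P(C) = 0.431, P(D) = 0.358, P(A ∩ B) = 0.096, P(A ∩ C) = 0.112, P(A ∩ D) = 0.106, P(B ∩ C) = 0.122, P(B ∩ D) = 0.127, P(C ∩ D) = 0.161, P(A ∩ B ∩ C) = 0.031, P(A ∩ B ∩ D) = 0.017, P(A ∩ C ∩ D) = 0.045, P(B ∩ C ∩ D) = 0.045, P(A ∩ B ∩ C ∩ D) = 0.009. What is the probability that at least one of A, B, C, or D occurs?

0.916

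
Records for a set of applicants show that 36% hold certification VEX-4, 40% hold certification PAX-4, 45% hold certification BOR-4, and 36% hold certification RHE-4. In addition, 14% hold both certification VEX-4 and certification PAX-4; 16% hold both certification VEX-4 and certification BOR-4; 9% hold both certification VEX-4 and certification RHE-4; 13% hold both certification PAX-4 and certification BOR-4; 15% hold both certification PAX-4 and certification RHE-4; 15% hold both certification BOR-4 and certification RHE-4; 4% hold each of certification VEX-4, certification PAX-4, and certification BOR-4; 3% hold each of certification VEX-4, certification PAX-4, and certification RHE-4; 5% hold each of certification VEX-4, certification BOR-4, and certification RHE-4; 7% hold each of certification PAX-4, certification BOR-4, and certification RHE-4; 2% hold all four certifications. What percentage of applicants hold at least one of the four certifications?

P(union) = 36 + 40 + 45 + 36 − 14 − 16 − 9 − 13 − 15 − 15 + 4 + 3 + 5 + 7 − 2 = 92%

92%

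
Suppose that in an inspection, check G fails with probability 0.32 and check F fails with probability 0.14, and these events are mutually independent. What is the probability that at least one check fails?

0.4152

P(none) = (1 − 0.32) × (1 − 0.14) = 0.68 × 0.86 = 0.5848
P(at least one) = 1 − 0.5848 = 0.4152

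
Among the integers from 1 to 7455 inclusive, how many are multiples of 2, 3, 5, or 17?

5584

Apply inclusion-exclusion:
floor(7455/2) + floor(7455/3) + floor(7455/5) + floor(7455/17) − floor(7455/6) − floor(7455/10) − floor(7455/34) − floor(7455/15) − floor(7455/51) − floor(7455/85) + floor(7455/30) + floor(7455/102) + floor(7455/170) + floor(7455/255) − floor(7455/510) = 3727 + 2485 + 1491 + 438 − 1242 − 745 − 219 − 497 − 146 − 87 + 248 + 73 + 43 + 29 − 14 = 5584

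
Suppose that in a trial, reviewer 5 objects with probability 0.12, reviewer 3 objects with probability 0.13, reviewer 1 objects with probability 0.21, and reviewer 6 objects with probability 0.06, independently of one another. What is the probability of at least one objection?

0.43146544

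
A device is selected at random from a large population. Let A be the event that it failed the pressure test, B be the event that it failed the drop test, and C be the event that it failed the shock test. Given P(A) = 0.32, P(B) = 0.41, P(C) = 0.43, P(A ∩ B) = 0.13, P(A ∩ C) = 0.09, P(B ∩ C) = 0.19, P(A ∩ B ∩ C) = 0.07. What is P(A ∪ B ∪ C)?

By inclusion-exclusion,
P(A ∪ B ∪ C) = 0.32 + 0.41 + 0.43 − 0.13 − 0.09 − 0.19 + 0.07 = 0.82

0.82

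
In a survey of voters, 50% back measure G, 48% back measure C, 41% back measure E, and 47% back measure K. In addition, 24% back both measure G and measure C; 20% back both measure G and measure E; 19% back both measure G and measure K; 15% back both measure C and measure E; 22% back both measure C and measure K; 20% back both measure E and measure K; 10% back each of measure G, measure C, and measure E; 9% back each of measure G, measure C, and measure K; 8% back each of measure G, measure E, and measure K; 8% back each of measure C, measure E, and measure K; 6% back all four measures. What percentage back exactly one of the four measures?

27%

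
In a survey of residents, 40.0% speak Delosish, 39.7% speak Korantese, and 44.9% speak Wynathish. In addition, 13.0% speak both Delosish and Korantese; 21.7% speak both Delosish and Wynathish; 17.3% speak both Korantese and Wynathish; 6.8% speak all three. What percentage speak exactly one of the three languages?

41.0%

By inclusion–exclusion (exactly-one form):
P(exactly one) = 40.0 + 39.7 + 44.9 − 2·13.0 − 2·21.7 − 2·17.3 + 3·6.8 = 41.0%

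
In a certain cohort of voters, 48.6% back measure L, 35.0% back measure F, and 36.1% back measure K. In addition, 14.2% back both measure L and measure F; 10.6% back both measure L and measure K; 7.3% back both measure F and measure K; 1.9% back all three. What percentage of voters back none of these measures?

P(at least one) = 48.6 + 35.0 + 36.1 − 14.2 − 10.6 − 7.3 + 1.9 = 89.5%
P(none) = 100% − 89.5% = 10.5%

10.5%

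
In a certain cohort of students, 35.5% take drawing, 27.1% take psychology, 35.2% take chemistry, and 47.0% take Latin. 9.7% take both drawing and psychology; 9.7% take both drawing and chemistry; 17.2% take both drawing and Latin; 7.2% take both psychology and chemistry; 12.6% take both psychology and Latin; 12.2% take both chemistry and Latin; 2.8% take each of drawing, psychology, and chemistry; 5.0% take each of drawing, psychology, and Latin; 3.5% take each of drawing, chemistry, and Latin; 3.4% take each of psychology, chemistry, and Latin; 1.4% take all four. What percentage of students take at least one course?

Inclusion–exclusion gives
P(union) = 35.5 + 27.1 + 35.2 + 47.0 − 9.7 − 9.7 − 17.2 − 7.2 − 12.6 − 12.2 + 2.8 + 5.0 + 3.5 + 3.4 − 1.4 = 89.5%

89.5%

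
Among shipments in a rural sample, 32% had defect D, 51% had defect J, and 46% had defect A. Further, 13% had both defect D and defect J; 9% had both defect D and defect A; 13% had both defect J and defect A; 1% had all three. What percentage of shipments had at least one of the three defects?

95%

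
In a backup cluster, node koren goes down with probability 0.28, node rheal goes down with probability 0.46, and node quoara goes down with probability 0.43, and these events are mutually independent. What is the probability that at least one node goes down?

0.778384

P(none) = (1 − 0.28) × (1 − 0.46) × (1 − 0.43) = 0.72 × 0.54 × 0.57 = 0.221616
P(at least one) = 1 − 0.221616 = 0.778384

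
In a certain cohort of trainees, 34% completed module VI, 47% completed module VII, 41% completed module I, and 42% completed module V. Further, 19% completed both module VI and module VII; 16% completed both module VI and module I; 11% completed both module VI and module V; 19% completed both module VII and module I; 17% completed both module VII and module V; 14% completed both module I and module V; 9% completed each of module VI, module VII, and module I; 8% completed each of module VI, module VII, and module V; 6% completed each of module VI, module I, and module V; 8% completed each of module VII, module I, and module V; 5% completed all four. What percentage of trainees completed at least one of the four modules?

94%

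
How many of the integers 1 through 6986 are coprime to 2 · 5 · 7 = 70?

floor(6986/2) + floor(6986/5) + floor(6986/7) − floor(6986/10) − floor(6986/14) − floor(6986/35) + floor(6986/70) = 3493 + 1397 + 998 − 698 − 499 − 199 + 99 = 4591
6986 − 4591 = 2395

2395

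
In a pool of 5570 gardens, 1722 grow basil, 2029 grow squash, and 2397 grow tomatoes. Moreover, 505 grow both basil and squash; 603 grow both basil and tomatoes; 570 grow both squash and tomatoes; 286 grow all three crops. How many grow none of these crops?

Inclusion–exclusion gives
|union| = 1722 + 2029 + 2397 − 505 − 603 − 570 + 286 = 4756
None: 5570 − 4756 = 814

814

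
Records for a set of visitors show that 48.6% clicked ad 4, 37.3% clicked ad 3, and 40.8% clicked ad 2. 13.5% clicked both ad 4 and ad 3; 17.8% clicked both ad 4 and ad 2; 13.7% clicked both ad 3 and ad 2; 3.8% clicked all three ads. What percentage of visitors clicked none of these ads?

P(≥1) = 48.6 + 37.3 + 40.8 − 13.5 − 17.8 − 13.7 + 3.8 = 85.5%
P(none) = 100% − 85.5% = 14.5%

14.5%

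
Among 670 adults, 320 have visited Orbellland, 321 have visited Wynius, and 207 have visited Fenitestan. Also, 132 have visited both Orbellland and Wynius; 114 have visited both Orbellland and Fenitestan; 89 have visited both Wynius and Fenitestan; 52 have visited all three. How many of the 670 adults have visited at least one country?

565

N(≥1) = 320 + 321 + 207 − 132 − 114 − 89 + 52 = 565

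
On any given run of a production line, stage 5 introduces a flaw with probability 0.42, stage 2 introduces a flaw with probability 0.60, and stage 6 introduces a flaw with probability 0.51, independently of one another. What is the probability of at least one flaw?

0.88632

P(none) = (1 − 0.42) × (1 − 0.60) × (1 − 0.51) = 0.58 × 0.40 × 0.49 = 0.11368
P(at least one) = 1 − 0.11368 = 0.88632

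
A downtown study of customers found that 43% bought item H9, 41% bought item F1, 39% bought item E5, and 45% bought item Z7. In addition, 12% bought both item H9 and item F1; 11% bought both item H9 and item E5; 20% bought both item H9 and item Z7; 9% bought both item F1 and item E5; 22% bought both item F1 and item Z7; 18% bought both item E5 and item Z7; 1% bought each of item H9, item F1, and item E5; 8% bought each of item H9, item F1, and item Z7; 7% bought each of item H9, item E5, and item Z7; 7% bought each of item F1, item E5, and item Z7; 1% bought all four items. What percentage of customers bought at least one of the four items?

P(union) = 43 + 41 + 39 + 45 − 12 − 11 − 20 − 9 − 22 − 18 + 1 + 8 + 7 + 7 − 1 = 98%

98%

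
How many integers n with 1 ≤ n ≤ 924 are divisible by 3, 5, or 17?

460

floor(924/3) + floor(924/5) + floor(924/17) − floor(924/15) − floor(924/51) − floor(924/85) + floor(924/255) = 308 + 184 + 54 − 61 − 18 − 10 + 3 = 460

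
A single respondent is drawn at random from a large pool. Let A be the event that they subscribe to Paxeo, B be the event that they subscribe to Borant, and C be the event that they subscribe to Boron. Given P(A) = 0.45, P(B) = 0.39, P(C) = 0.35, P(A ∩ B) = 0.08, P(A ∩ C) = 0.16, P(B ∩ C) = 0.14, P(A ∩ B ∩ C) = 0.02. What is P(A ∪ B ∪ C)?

P(A ∪ B ∪ C) = 0.45 + 0.39 + 0.35 − 0.08 − 0.16 − 0.14 + 0.02 = 0.83

0.83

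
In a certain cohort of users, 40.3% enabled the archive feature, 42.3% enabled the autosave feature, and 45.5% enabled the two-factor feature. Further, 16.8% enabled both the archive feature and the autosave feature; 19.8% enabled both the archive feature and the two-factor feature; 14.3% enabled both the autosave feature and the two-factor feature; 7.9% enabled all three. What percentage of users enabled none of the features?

14.9%

P(union) = 40.3 + 42.3 + 45.5 − 16.8 − 19.8 − 14.3 + 7.9 = 85.1%
P(none) = 100% − 85.1% = 14.9%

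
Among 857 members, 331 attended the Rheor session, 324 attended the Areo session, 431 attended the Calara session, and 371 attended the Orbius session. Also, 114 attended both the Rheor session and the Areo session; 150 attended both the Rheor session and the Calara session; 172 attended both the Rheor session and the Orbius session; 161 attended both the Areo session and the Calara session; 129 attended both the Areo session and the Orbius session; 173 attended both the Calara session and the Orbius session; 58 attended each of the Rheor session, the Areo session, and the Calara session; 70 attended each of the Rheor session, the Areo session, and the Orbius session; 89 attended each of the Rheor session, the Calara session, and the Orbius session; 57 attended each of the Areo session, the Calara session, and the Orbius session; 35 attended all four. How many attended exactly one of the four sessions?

N(exactly one) = 331 + 324 + 431 + 371 − 2·114 − 2·150 − 2·172 − 2·161 − 2·129 − 2·173 + 3·58 + 3·70 + 3·89 + 3·57 − 4·35 = 341

341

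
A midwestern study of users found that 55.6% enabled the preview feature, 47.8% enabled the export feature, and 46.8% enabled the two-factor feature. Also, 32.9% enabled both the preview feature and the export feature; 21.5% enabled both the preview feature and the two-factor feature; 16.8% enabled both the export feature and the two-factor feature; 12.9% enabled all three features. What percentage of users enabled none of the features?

8.1%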